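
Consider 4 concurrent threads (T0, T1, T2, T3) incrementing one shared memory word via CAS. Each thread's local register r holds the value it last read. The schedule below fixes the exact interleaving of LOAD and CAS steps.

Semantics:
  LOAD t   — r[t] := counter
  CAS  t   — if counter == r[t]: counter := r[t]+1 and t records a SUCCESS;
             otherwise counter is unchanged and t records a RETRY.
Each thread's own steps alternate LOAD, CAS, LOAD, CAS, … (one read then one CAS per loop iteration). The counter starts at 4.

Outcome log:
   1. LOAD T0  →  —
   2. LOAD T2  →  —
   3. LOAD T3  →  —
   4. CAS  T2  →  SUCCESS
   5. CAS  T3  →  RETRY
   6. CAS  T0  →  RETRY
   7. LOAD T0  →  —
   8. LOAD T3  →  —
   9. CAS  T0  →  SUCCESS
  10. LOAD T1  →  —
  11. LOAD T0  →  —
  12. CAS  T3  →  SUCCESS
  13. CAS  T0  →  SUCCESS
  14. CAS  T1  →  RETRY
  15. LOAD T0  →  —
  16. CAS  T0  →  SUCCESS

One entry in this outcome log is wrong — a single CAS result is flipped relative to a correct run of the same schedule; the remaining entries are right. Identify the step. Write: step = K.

Correct run:
[1] T0.load  rd  (counter 4, T0.r 4)
[2] T2.load  rd  (counter 4, T2.r 4)
[3] T3.load  rd  (counter 4, T3.r 4)
[4] T2.cas  hit  (counter 5, T2.r 4)
[5] T3.cas  miss  (counter 5, T3.r 4)
[6] T0.cas  miss  (counter 5, T0.r 4)
[7] T0.load  rd  (counter 5, T0.r 5)
[8] T3.load  rd  (counter 5, T3.r 5)
[9] T0.cas  hit  (counter 6, T0.r 5)
[10] T1.load  rd  (counter 6, T1.r 6)
[11] T0.load  rd  (counter 6, T0.r 6)
[12] T3.cas  miss  (counter 6, T3.r 5)
[13] T0.cas  hit  (counter 7, T0.r 6)
[14] T1.cas  miss  (counter 7, T1.r 6)
[15] T0.load  rd  (counter 7, T0.r 7)
[16] T0.cas  hit  (counter 8, T0.r 7)
Mismatch at 12.

step = 12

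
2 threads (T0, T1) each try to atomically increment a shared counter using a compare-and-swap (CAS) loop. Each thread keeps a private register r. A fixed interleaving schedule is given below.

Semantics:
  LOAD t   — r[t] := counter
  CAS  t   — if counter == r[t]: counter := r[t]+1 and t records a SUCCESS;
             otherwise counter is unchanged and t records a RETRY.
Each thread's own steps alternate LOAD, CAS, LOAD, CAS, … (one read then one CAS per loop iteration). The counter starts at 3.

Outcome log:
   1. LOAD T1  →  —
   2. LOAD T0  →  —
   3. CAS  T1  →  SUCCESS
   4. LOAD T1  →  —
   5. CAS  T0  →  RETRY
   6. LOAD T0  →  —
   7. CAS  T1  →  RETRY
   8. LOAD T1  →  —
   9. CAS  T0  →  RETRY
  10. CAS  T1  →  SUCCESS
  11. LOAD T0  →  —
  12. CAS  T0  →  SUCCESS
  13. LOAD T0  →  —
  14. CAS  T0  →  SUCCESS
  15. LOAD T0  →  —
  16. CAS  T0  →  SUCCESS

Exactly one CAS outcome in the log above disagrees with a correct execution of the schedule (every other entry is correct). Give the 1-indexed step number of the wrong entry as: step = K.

Re-executing:
#1 T1 reads 3
#2 T0 reads 3
#3 T1 CAS(3→4) writes; counter now 4
#4 T1 reads 4
#5 T0 CAS(3→4) fails; counter now 4
#6 T0 reads 4
#7 T1 CAS(4→5) writes; counter now 5
#8 T1 reads 5
#9 T0 CAS(4→5) fails; counter now 5
#10 T1 CAS(5→6) writes; counter now 6
#11 T0 reads 6
#12 T0 CAS(6→7) writes; counter now 7
#13 T0 reads 7
#14 T0 CAS(7→8) writes; counter now 8
#15 T0 reads 8
#16 T0 CAS(8→9) writes; counter now 9
Flip is step 7.

step = 7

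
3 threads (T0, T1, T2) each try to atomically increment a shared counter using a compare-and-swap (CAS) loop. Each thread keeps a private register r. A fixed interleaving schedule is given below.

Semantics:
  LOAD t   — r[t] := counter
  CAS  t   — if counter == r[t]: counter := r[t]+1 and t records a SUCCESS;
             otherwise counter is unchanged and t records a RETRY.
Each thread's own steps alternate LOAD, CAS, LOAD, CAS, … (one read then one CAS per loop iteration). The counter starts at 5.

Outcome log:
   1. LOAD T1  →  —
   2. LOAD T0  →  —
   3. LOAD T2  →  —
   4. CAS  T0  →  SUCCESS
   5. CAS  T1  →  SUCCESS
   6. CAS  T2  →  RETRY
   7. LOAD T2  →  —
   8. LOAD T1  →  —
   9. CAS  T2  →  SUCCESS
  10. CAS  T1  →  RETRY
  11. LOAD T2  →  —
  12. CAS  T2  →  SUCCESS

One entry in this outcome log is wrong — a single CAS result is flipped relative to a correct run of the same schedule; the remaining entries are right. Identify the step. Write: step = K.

step = 5

Re-executing:
T1 LOAD — after: cnt=5, r=5 — load
T0 LOAD — after: cnt=5, r=5 — load
T2 LOAD — after: cnt=5, r=5 — load
T0 CAS — after: cnt=6, r=5 — ok
T1 CAS — after: cnt=6, r=5 — retry
T2 CAS — after: cnt=6, r=5 — retry
T2 LOAD — after: cnt=6, r=6 — load
T1 LOAD — after: cnt=6, r=6 — load
T2 CAS — after: cnt=7, r=6 — ok
T1 CAS — after: cnt=7, r=6 — retry
T2 LOAD — after: cnt=7, r=7 — load
T2 CAS — after: cnt=8, r=7 — ok
Log disagrees first at step 5.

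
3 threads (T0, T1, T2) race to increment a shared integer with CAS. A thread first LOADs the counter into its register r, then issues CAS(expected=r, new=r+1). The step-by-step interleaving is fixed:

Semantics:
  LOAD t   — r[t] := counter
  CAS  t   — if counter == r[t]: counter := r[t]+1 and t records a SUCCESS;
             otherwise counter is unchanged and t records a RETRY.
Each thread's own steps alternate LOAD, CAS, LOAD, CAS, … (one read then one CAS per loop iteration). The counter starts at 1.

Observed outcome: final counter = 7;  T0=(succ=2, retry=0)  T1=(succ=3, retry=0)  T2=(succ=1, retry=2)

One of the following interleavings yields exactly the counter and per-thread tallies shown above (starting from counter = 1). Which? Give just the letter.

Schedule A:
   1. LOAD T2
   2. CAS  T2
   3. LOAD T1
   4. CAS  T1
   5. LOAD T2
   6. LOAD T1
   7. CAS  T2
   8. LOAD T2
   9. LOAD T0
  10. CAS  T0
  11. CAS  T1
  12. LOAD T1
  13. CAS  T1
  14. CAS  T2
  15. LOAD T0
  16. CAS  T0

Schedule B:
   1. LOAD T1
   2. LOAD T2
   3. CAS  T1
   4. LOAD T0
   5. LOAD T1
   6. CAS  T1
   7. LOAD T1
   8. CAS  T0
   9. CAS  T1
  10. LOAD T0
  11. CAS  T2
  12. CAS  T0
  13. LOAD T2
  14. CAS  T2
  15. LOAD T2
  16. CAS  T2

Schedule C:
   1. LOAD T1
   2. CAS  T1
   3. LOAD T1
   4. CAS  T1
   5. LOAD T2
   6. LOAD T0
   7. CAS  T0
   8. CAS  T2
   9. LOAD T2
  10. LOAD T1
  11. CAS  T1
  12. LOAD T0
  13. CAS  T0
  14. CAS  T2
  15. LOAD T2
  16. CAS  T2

C

Run C:
[1] T1.load  rd  (counter 1, T1.r 1)
[2] T1.cas  hit  (counter 2, T1.r 1)
[3] T1.load  rd  (counter 2, T1.r 2)
[4] T1.cas  hit  (counter 3, T1.r 2)
[5] T2.load  rd  (counter 3, T2.r 3)
[6] T0.load  rd  (counter 3, T0.r 3)
[7] T0.cas  hit  (counter 4, T0.r 3)
[8] T2.cas  miss  (counter 4, T2.r 3)
[9] T2.load  rd  (counter 4, T2.r 4)
[10] T1.load  rd  (counter 4, T1.r 4)
[11] T1.cas  hit  (counter 5, T1.r 4)
[12] T0.load  rd  (counter 5, T0.r 5)
[13] T0.cas  hit  (counter 6, T0.r 5)
[14] T2.cas  miss  (counter 6, T2.r 4)
[15] T2.load  rd  (counter 6, T2.r 6)
[16] T2.cas  hit  (counter 7, T2.r 6)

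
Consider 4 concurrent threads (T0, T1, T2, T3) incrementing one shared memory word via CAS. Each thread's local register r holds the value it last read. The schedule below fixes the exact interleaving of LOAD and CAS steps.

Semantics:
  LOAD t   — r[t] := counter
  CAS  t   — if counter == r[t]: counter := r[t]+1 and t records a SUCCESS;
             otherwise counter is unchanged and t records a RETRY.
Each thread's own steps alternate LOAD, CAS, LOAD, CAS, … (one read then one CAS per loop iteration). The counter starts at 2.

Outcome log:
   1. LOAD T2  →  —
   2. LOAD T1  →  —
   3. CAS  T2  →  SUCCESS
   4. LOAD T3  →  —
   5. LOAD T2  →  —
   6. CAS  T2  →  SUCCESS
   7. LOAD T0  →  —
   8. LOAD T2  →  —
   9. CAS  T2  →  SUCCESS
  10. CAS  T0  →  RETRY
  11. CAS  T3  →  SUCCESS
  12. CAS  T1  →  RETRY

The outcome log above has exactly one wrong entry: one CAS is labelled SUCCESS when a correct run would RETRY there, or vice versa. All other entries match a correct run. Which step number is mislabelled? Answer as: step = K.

Reference trace:
T2 LOAD — after: cnt=2, r=2 — load
T1 LOAD — after: cnt=2, r=2 — load
T2 CAS — after: cnt=3, r=2 — ok
T3 LOAD — after: cnt=3, r=3 — load
T2 LOAD — after: cnt=3, r=3 — load
T2 CAS — after: cnt=4, r=3 — ok
T0 LOAD — after: cnt=4, r=4 — load
T2 LOAD — after: cnt=4, r=4 — load
T2 CAS — after: cnt=5, r=4 — ok
T0 CAS — after: cnt=5, r=4 — retry
T3 CAS — after: cnt=5, r=3 — retry
T1 CAS — after: cnt=5, r=2 — retry
Mismatch at 11.

step = 11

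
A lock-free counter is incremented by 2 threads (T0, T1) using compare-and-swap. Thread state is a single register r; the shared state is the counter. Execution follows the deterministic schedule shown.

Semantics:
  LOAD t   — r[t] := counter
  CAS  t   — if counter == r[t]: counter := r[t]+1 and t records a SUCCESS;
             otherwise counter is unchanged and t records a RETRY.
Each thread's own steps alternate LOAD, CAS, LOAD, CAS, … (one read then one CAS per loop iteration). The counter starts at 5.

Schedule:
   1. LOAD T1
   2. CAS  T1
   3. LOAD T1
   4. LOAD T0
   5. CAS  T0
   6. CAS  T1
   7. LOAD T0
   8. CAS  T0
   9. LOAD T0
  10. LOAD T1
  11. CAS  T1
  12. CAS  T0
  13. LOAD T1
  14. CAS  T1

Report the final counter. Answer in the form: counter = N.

[1] T1.load  rd  (counter 5, T1.r 5)
[2] T1.cas  hit  (counter 6, T1.r 5)
[3] T1.load  rd  (counter 6, T1.r 6)
[4] T0.load  rd  (counter 6, T0.r 6)
[5] T0.cas  hit  (counter 7, T0.r 6)
[6] T1.cas  miss  (counter 7, T1.r 6)
[7] T0.load  rd  (counter 7, T0.r 7)
[8] T0.cas  hit  (counter 8, T0.r 7)
[9] T0.load  rd  (counter 8, T0.r 8)
[10] T1.load  rd  (counter 8, T1.r 8)
[11] T1.cas  hit  (counter 9, T1.r 8)
[12] T0.cas  miss  (counter 9, T0.r 8)
[13] T1.load  rd  (counter 9, T1.r 9)
[14] T1.cas  hit  (counter 10, T1.r 9)

counter = 10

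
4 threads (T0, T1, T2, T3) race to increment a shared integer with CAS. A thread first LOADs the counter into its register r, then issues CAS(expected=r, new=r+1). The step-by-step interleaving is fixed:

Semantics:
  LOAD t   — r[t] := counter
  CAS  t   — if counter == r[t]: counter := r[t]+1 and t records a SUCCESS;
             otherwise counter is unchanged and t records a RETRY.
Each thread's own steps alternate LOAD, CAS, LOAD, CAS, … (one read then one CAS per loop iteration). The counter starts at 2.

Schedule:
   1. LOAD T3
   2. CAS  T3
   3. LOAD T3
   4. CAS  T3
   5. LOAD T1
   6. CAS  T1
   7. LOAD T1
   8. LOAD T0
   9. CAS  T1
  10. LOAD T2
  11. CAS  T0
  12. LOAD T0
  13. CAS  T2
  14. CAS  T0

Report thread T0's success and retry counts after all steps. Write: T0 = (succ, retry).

[1] T3.load  rd  (counter 2, T3.r 2)
[2] T3.cas  hit  (counter 3, T3.r 2)
[3] T3.load  rd  (counter 3, T3.r 3)
[4] T3.cas  hit  (counter 4, T3.r 3)
[5] T1.load  rd  (counter 4, T1.r 4)
[6] T1.cas  hit  (counter 5, T1.r 4)
[7] T1.load  rd  (counter 5, T1.r 5)
[8] T0.load  rd  (counter 5, T0.r 5)
[9] T1.cas  hit  (counter 6, T1.r 5)
[10] T2.load  rd  (counter 6, T2.r 6)
[11] T0.cas  miss  (counter 6, T0.r 5)
[12] T0.load  rd  (counter 6, T0.r 6)
[13] T2.cas  hit  (counter 7, T2.r 6)
[14] T0.cas  miss  (counter 7, T0.r 6)

T0 = (0, 2)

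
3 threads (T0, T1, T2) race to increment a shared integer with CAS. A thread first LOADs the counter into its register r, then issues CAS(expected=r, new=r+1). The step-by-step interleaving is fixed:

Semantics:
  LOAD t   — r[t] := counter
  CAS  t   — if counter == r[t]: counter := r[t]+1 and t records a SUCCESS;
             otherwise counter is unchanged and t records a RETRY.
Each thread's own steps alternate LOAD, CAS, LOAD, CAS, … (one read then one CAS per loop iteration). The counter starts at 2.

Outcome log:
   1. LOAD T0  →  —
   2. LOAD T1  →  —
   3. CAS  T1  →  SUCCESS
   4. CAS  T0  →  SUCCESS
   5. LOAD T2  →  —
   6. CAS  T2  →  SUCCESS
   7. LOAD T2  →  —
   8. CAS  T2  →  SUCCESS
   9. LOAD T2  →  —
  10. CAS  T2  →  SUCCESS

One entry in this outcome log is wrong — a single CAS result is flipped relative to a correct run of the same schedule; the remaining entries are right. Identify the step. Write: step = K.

step = 4

Re-executing:
#1 T0 reads 2
#2 T1 reads 2
#3 T1 CAS(2→3) writes; counter now 3
#4 T0 CAS(2→3) fails; counter now 3
#5 T2 reads 3
#6 T2 CAS(3→4) writes; counter now 4
#7 T2 reads 4
#8 T2 CAS(4→5) writes; counter now 5
#9 T2 reads 5
#10 T2 CAS(5→6) writes; counter now 6
Flip is step 4.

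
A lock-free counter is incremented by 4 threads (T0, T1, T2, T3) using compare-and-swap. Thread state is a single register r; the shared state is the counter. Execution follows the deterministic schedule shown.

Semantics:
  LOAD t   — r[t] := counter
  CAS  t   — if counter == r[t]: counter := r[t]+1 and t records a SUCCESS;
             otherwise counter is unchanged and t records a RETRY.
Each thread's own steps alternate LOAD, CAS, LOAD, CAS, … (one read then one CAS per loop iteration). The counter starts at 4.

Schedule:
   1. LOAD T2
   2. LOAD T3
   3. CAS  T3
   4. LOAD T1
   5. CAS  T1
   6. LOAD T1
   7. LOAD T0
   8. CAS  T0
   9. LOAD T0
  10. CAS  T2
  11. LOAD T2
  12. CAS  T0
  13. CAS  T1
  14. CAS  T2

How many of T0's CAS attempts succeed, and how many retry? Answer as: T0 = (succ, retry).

T0 = (2, 0)

step 1: T2 LOAD ⇒ load; ctr=4 reg=4
step 2: T3 LOAD ⇒ load; ctr=4 reg=4
step 3: T3 CAS ⇒ ok; ctr=5 reg=4
step 4: T1 LOAD ⇒ load; ctr=5 reg=5
step 5: T1 CAS ⇒ ok; ctr=6 reg=5
step 6: T1 LOAD ⇒ load; ctr=6 reg=6
step 7: T0 LOAD ⇒ load; ctr=6 reg=6
step 8: T0 CAS ⇒ ok; ctr=7 reg=6
step 9: T0 LOAD ⇒ load; ctr=7 reg=7
step 10: T2 CAS ⇒ retry; ctr=7 reg=4
step 11: T2 LOAD ⇒ load; ctr=7 reg=7
step 12: T0 CAS ⇒ ok; ctr=8 reg=7
step 13: T1 CAS ⇒ retry; ctr=8 reg=6
step 14: T2 CAS ⇒ retry; ctr=8 reg=7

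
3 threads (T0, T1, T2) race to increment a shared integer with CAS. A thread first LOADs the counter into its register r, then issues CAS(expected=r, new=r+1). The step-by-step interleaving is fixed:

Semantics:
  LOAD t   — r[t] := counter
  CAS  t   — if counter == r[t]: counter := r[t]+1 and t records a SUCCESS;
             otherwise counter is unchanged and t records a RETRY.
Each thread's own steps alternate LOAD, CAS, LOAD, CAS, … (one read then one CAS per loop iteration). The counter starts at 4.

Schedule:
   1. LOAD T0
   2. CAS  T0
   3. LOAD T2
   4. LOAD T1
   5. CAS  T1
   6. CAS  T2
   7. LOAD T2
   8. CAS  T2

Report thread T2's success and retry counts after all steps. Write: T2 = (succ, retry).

step 1: T0 LOAD ⇒ load; ctr=4 reg=4
step 2: T0 CAS ⇒ ok; ctr=5 reg=4
step 3: T2 LOAD ⇒ load; ctr=5 reg=5
step 4: T1 LOAD ⇒ load; ctr=5 reg=5
step 5: T1 CAS ⇒ ok; ctr=6 reg=5
step 6: T2 CAS ⇒ retry; ctr=6 reg=5
step 7: T2 LOAD ⇒ load; ctr=6 reg=6
step 8: T2 CAS ⇒ ok; ctr=7 reg=6

T2 = (1, 1)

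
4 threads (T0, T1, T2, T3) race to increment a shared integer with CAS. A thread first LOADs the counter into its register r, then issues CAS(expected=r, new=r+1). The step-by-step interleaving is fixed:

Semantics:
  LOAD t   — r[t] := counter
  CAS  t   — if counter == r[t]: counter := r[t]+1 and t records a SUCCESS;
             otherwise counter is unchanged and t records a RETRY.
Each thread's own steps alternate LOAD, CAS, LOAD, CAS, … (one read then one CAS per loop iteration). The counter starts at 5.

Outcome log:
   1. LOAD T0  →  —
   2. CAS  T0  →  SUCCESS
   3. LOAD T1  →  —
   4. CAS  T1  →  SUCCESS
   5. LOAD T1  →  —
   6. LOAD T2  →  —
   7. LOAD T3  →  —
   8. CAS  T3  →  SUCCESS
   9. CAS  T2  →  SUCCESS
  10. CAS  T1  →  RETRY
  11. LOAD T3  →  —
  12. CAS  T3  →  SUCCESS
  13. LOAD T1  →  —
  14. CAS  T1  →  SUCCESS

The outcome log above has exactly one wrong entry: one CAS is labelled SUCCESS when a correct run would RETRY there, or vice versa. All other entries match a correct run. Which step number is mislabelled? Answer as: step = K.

Reference trace:
1. LOAD T0 → mem=5 r[T0]=5 [LOAD]
2. CAS T0 → mem=6 r[T0]=5 [OK]
3. LOAD T1 → mem=6 r[T1]=6 [LOAD]
4. CAS T1 → mem=7 r[T1]=6 [OK]
5. LOAD T1 → mem=7 r[T1]=7 [LOAD]
6. LOAD T2 → mem=7 r[T2]=7 [LOAD]
7. LOAD T3 → mem=7 r[T3]=7 [LOAD]
8. CAS T3 → mem=8 r[T3]=7 [OK]
9. CAS T2 → mem=8 r[T2]=7 [RETRY]
10. CAS T1 → mem=8 r[T1]=7 [RETRY]
11. LOAD T3 → mem=8 r[T3]=8 [LOAD]
12. CAS T3 → mem=9 r[T3]=8 [OK]
13. LOAD T1 → mem=9 r[T1]=9 [LOAD]
14. CAS T1 → mem=10 r[T1]=9 [OK]
Log disagrees first at step 9.

step = 9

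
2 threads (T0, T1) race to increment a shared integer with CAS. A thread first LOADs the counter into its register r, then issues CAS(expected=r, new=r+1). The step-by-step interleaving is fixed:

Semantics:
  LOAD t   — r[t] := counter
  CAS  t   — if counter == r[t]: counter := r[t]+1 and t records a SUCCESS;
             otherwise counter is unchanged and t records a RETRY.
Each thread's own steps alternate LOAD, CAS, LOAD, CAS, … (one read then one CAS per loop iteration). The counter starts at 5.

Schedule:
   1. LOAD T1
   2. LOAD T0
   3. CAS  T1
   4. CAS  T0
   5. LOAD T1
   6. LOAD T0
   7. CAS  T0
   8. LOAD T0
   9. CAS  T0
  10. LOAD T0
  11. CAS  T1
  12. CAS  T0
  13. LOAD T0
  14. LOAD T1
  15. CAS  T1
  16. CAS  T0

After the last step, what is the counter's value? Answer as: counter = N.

T1 LOAD — after: cnt=5, r=5 — load
T0 LOAD — after: cnt=5, r=5 — load
T1 CAS — after: cnt=6, r=5 — ok
T0 CAS — after: cnt=6, r=5 — retry
T1 LOAD — after: cnt=6, r=6 — load
T0 LOAD — after: cnt=6, r=6 — load
T0 CAS — after: cnt=7, r=6 — ok
T0 LOAD — after: cnt=7, r=7 — load
T0 CAS — after: cnt=8, r=7 — ok
T0 LOAD — after: cnt=8, r=8 — load
T1 CAS — after: cnt=8, r=6 — retry
T0 CAS — after: cnt=9, r=8 — ok
T0 LOAD — after: cnt=9, r=9 — load
T1 LOAD — after: cnt=9, r=9 — load
T1 CAS — after: cnt=10, r=9 — ok
T0 CAS — after: cnt=10, r=9 — retry

counter = 10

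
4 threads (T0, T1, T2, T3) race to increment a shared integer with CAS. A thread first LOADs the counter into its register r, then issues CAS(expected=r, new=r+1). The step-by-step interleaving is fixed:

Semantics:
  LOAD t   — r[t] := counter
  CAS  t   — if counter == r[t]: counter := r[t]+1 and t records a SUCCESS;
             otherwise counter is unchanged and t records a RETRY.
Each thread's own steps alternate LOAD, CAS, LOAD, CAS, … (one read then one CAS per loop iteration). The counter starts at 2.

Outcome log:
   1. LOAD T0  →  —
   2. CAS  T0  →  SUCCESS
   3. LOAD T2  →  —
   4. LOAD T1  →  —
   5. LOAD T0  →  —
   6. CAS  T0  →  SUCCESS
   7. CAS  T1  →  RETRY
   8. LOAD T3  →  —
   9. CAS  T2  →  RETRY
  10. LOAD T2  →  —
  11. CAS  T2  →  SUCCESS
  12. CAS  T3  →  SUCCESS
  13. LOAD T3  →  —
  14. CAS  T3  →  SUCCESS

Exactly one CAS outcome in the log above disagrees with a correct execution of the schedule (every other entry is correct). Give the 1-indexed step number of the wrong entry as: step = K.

step = 12

Reference trace:
   1) LOAD T0:  M=2  r_T0=2
   2) CAS  T0:  M=3  r_T0=2 ✓
   3) LOAD T2:  M=3  r_T2=3
   4) LOAD T1:  M=3  r_T1=3
   5) LOAD T0:  M=3  r_T0=3
   6) CAS  T0:  M=4  r_T0=3 ✓
   7) CAS  T1:  M=4  r_T1=3 ✗
   8) LOAD T3:  M=4  r_T3=4
   9) CAS  T2:  M=4  r_T2=3 ✗
  10) LOAD T2:  M=4  r_T2=4
  11) CAS  T2:  M=5  r_T2=4 ✓
  12) CAS  T3:  M=5  r_T3=4 ✗
  13) LOAD T3:  M=5  r_T3=5
  14) CAS  T3:  M=6  r_T3=5 ✓
Mismatch at 12.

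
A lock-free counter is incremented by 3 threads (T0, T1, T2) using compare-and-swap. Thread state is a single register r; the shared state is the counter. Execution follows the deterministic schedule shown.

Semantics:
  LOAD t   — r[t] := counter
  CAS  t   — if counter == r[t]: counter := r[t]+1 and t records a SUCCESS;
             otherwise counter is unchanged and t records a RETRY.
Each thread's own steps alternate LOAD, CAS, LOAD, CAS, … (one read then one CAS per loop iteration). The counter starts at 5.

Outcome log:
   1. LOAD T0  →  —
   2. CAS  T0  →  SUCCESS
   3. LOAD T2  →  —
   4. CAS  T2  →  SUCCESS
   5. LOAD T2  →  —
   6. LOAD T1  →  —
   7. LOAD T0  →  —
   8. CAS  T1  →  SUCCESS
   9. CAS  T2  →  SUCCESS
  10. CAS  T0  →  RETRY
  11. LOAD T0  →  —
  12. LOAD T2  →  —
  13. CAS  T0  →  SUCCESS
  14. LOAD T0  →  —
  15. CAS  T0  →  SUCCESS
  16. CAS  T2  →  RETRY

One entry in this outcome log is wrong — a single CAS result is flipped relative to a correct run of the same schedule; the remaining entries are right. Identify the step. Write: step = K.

step = 9

Reference trace:
   1) LOAD T0:  M=5  r_T0=5
   2) CAS  T0:  M=6  r_T0=5 ✓
   3) LOAD T2:  M=6  r_T2=6
   4) CAS  T2:  M=7  r_T2=6 ✓
   5) LOAD T2:  M=7  r_T2=7
   6) LOAD T1:  M=7  r_T1=7
   7) LOAD T0:  M=7  r_T0=7
   8) CAS  T1:  M=8  r_T1=7 ✓
   9) CAS  T2:  M=8  r_T2=7 ✗
  10) CAS  T0:  M=8  r_T0=7 ✗
  11) LOAD T0:  M=8  r_T0=8
  12) LOAD T2:  M=8  r_T2=8
  13) CAS  T0:  M=9  r_T0=8 ✓
  14) LOAD T0:  M=9  r_T0=9
  15) CAS  T0:  M=10  r_T0=9 ✓
  16) CAS  T2:  M=10  r_T2=8 ✗
Flip is step 9.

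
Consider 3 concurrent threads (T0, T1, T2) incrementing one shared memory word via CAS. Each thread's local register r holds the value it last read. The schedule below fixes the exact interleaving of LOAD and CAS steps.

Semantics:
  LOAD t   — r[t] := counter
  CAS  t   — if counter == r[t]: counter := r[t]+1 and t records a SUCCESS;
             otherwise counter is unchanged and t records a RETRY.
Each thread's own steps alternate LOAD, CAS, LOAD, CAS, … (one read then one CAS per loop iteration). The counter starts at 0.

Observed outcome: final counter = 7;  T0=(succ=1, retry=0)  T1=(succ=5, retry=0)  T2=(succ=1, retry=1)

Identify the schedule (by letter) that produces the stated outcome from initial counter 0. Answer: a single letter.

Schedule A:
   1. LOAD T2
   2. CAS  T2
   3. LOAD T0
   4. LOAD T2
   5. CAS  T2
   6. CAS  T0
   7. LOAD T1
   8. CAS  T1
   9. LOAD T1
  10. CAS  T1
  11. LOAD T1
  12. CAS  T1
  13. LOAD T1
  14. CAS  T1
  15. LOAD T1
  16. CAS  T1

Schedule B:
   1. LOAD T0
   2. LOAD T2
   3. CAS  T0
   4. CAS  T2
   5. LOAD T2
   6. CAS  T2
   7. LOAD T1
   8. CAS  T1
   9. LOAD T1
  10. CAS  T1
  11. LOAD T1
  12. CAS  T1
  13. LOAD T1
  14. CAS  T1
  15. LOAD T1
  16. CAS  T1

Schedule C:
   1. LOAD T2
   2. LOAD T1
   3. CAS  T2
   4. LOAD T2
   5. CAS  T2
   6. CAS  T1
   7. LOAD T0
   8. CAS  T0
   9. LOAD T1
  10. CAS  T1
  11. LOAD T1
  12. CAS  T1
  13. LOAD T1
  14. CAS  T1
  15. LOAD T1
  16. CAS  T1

B

Tracing schedule B:
step 1: T0 LOAD ⇒ load; ctr=0 reg=0
step 2: T2 LOAD ⇒ load; ctr=0 reg=0
step 3: T0 CAS ⇒ ok; ctr=1 reg=0
step 4: T2 CAS ⇒ retry; ctr=1 reg=0
step 5: T2 LOAD ⇒ load; ctr=1 reg=1
step 6: T2 CAS ⇒ ok; ctr=2 reg=1
step 7: T1 LOAD ⇒ load; ctr=2 reg=2
step 8: T1 CAS ⇒ ok; ctr=3 reg=2
step 9: T1 LOAD ⇒ load; ctr=3 reg=3
step 10: T1 CAS ⇒ ok; ctr=4 reg=3
step 11: T1 LOAD ⇒ load; ctr=4 reg=4
step 12: T1 CAS ⇒ ok; ctr=5 reg=4
step 13: T1 LOAD ⇒ load; ctr=5 reg=5
step 14: T1 CAS ⇒ ok; ctr=6 reg=5
step 15: T1 LOAD ⇒ load; ctr=6 reg=6
step 16: T1 CAS ⇒ ok; ctr=7 reg=6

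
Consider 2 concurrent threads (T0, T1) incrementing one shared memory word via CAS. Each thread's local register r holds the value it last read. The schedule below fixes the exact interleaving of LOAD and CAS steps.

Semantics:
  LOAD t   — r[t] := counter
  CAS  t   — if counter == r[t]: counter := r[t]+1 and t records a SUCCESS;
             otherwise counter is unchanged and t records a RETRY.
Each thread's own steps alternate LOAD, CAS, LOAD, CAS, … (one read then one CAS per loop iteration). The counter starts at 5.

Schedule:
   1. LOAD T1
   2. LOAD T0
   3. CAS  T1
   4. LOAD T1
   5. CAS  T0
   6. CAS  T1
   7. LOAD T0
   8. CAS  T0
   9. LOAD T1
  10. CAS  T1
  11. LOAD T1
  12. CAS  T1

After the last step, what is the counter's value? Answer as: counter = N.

#1 T1 reads 5
#2 T0 reads 5
#3 T1 CAS(5→6) writes; counter now 6
#4 T1 reads 6
#5 T0 CAS(5→6) fails; counter now 6
#6 T1 CAS(6→7) writes; counter now 7
#7 T0 reads 7
#8 T0 CAS(7→8) writes; counter now 8
#9 T1 reads 8
#10 T1 CAS(8→9) writes; counter now 9
#11 T1 reads 9
#12 T1 CAS(9→10) writes; counter now 10

counter = 10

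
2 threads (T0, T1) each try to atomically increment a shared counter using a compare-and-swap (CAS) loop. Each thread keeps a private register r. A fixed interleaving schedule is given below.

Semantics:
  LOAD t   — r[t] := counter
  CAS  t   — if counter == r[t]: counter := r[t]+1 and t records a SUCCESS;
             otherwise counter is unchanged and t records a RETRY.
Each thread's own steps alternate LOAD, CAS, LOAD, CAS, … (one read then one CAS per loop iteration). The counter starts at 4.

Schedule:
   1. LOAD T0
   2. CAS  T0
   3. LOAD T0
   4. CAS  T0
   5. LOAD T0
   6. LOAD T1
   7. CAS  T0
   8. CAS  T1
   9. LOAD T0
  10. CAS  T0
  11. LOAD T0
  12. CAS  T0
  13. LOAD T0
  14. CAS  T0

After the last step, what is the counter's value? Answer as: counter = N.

1. LOAD T0 → mem=4 r[T0]=4 [LOAD]
2. CAS T0 → mem=5 r[T0]=4 [OK]
3. LOAD T0 → mem=5 r[T0]=5 [LOAD]
4. CAS T0 → mem=6 r[T0]=5 [OK]
5. LOAD T0 → mem=6 r[T0]=6 [LOAD]
6. LOAD T1 → mem=6 r[T1]=6 [LOAD]
7. CAS T0 → mem=7 r[T0]=6 [OK]
8. CAS T1 → mem=7 r[T1]=6 [RETRY]
9. LOAD T0 → mem=7 r[T0]=7 [LOAD]
10. CAS T0 → mem=8 r[T0]=7 [OK]
11. LOAD T0 → mem=8 r[T0]=8 [LOAD]
12. CAS T0 → mem=9 r[T0]=8 [OK]
13. LOAD T0 → mem=9 r[T0]=9 [LOAD]
14. CAS T0 → mem=10 r[T0]=9 [OK]

counter = 10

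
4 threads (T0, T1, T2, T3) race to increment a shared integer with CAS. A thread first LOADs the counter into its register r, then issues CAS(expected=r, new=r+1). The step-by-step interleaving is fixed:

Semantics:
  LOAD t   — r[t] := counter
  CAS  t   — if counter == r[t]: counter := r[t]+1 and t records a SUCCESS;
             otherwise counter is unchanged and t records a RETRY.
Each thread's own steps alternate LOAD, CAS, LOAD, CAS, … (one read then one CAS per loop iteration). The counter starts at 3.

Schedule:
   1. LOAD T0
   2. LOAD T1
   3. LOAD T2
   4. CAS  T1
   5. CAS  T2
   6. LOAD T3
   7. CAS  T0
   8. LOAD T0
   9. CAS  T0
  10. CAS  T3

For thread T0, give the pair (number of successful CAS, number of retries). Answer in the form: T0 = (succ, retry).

#1 T0 reads 3
#2 T1 reads 3
#3 T2 reads 3
#4 T1 CAS(3→4) writes; counter now 4
#5 T2 CAS(3→4) fails; counter now 4
#6 T3 reads 4
#7 T0 CAS(3→4) fails; counter now 4
#8 T0 reads 4
#9 T0 CAS(4→5) writes; counter now 5
#10 T3 CAS(4→5) fails; counter now 5

T0 = (1, 1)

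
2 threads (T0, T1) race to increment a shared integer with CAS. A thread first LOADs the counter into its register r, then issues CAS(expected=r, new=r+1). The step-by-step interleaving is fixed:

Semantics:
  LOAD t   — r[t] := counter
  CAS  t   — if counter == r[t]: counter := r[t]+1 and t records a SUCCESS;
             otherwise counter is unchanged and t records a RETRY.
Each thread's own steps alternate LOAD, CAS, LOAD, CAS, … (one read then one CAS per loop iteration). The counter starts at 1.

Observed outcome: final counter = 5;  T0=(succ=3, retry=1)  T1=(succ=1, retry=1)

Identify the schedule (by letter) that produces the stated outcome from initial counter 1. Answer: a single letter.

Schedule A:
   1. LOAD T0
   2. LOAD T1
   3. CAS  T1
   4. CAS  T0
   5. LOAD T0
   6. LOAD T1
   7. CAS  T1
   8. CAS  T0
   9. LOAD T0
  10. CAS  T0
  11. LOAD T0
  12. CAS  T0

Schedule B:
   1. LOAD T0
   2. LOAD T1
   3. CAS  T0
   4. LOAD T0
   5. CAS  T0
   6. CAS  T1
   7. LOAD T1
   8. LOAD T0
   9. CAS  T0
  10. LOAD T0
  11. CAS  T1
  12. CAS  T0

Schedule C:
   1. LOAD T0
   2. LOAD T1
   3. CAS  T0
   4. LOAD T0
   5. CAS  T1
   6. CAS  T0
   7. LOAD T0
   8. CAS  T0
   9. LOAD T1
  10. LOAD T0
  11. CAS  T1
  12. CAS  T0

Tracing schedule C:
[1] T0.load  rd  (counter 1, T0.r 1)
[2] T1.load  rd  (counter 1, T1.r 1)
[3] T0.cas  hit  (counter 2, T0.r 1)
[4] T0.load  rd  (counter 2, T0.r 2)
[5] T1.cas  miss  (counter 2, T1.r 1)
[6] T0.cas  hit  (counter 3, T0.r 2)
[7] T0.load  rd  (counter 3, T0.r 3)
[8] T0.cas  hit  (counter 4, T0.r 3)
[9] T1.load  rd  (counter 4, T1.r 4)
[10] T0.load  rd  (counter 4, T0.r 4)
[11] T1.cas  hit  (counter 5, T1.r 4)
[12] T0.cas  miss  (counter 5, T0.r 4)

C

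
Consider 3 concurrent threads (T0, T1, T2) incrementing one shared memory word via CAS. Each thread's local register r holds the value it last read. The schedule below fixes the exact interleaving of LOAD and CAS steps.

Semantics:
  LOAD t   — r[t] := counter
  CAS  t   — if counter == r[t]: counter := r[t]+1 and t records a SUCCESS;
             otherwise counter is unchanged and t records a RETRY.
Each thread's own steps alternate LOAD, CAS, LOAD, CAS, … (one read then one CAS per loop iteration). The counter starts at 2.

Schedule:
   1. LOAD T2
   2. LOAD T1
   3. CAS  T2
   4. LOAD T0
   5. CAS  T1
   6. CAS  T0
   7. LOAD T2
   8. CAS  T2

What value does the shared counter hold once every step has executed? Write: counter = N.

[1] T2.load  rd  (counter 2, T2.r 2)
[2] T1.load  rd  (counter 2, T1.r 2)
[3] T2.cas  hit  (counter 3, T2.r 2)
[4] T0.load  rd  (counter 3, T0.r 3)
[5] T1.cas  miss  (counter 3, T1.r 2)
[6] T0.cas  hit  (counter 4, T0.r 3)
[7] T2.load  rd  (counter 4, T2.r 4)
[8] T2.cas  hit  (counter 5, T2.r 4)

counter = 5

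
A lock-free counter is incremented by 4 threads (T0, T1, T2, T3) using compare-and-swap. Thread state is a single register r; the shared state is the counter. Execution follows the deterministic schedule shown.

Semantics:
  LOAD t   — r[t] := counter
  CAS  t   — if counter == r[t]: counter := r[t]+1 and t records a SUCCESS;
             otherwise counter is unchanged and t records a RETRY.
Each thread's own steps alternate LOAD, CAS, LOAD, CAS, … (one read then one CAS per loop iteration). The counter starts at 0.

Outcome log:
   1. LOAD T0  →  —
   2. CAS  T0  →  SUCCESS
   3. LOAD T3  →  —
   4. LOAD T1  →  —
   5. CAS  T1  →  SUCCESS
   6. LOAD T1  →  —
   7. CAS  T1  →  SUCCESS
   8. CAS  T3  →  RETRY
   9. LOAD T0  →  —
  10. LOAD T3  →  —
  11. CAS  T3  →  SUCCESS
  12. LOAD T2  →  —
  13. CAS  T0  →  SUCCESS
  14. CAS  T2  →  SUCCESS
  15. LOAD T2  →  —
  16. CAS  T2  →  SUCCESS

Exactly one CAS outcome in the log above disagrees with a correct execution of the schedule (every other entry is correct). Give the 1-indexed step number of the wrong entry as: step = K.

step = 13

Reference trace:
T0 LOAD — after: cnt=0, r=0 — load
T0 CAS — after: cnt=1, r=0 — ok
T3 LOAD — after: cnt=1, r=1 — load
T1 LOAD — after: cnt=1, r=1 — load
T1 CAS — after: cnt=2, r=1 — ok
T1 LOAD — after: cnt=2, r=2 — load
T1 CAS — after: cnt=3, r=2 — ok
T3 CAS — after: cnt=3, r=1 — retry
T0 LOAD — after: cnt=3, r=3 — load
T3 LOAD — after: cnt=3, r=3 — load
T3 CAS — after: cnt=4, r=3 — ok
T2 LOAD — after: cnt=4, r=4 — load
T0 CAS — after: cnt=4, r=3 — retry
T2 CAS — after: cnt=5, r=4 — ok
T2 LOAD — after: cnt=5, r=5 — load
T2 CAS — after: cnt=6, r=5 — ok
Mismatch at 13.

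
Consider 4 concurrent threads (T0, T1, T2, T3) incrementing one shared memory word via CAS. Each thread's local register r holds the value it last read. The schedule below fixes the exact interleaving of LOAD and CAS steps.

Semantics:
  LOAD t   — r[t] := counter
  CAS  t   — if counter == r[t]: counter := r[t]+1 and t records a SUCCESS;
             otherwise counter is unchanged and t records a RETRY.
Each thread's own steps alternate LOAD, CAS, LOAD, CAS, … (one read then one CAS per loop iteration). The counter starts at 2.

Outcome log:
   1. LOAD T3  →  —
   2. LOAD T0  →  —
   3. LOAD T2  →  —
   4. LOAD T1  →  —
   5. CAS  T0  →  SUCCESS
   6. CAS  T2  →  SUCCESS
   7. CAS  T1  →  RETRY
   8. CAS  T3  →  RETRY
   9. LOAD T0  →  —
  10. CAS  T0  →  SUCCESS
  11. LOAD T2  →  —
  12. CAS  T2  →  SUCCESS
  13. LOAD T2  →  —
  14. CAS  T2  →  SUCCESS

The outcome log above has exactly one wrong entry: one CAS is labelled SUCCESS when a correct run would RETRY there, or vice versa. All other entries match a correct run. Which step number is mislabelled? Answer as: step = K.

step = 6

Reference trace:
step 1: T3 LOAD ⇒ load; ctr=2 reg=2
step 2: T0 LOAD ⇒ load; ctr=2 reg=2
step 3: T2 LOAD ⇒ load; ctr=2 reg=2
step 4: T1 LOAD ⇒ load; ctr=2 reg=2
step 5: T0 CAS ⇒ ok; ctr=3 reg=2
step 6: T2 CAS ⇒ retry; ctr=3 reg=2
step 7: T1 CAS ⇒ retry; ctr=3 reg=2
step 8: T3 CAS ⇒ retry; ctr=3 reg=2
step 9: T0 LOAD ⇒ load; ctr=3 reg=3
step 10: T0 CAS ⇒ ok; ctr=4 reg=3
step 11: T2 LOAD ⇒ load; ctr=4 reg=4
step 12: T2 CAS ⇒ ok; ctr=5 reg=4
step 13: T2 LOAD ⇒ load; ctr=5 reg=5
step 14: T2 CAS ⇒ ok; ctr=6 reg=5
Flip is step 6.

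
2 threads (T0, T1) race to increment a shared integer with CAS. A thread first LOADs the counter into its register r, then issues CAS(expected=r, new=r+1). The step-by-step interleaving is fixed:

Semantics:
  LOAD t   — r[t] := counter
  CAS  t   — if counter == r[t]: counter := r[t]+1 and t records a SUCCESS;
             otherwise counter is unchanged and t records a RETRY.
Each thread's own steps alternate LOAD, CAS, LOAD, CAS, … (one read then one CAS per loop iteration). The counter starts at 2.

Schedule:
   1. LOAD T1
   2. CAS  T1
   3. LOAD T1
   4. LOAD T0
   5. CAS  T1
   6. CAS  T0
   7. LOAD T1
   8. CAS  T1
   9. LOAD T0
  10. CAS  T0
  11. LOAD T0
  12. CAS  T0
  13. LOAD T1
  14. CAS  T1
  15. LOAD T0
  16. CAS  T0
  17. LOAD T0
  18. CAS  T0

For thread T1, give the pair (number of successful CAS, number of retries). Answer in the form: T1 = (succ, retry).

T1 = (4, 0)

step 1: T1 LOAD ⇒ load; ctr=2 reg=2
step 2: T1 CAS ⇒ ok; ctr=3 reg=2
step 3: T1 LOAD ⇒ load; ctr=3 reg=3
step 4: T0 LOAD ⇒ load; ctr=3 reg=3
step 5: T1 CAS ⇒ ok; ctr=4 reg=3
step 6: T0 CAS ⇒ retry; ctr=4 reg=3
step 7: T1 LOAD ⇒ load; ctr=4 reg=4
step 8: T1 CAS ⇒ ok; ctr=5 reg=4
step 9: T0 LOAD ⇒ load; ctr=5 reg=5
step 10: T0 CAS ⇒ ok; ctr=6 reg=5
step 11: T0 LOAD ⇒ load; ctr=6 reg=6
step 12: T0 CAS ⇒ ok; ctr=7 reg=6
step 13: T1 LOAD ⇒ load; ctr=7 reg=7
step 14: T1 CAS ⇒ ok; ctr=8 reg=7
step 15: T0 LOAD ⇒ load; ctr=8 reg=8
step 16: T0 CAS ⇒ ok; ctr=9 reg=8
step 17: T0 LOAD ⇒ load; ctr=9 reg=9
step 18: T0 CAS ⇒ ok; ctr=10 reg=9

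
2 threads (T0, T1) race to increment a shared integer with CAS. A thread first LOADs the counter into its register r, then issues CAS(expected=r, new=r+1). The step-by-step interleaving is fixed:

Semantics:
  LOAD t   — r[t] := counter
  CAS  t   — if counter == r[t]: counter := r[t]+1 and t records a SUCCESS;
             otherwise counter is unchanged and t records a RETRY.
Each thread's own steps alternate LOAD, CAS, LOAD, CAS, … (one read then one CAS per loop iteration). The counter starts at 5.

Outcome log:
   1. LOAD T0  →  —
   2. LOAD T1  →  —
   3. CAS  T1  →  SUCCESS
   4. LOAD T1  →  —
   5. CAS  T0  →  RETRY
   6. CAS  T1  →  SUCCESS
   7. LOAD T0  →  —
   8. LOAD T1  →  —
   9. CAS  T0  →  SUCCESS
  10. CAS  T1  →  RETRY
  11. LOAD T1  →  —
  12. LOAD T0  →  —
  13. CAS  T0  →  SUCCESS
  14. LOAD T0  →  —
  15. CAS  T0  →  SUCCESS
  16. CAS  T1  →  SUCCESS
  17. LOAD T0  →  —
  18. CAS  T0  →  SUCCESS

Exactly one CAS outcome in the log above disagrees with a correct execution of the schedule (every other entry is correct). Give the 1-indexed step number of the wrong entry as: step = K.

Re-executing:
#1 T0 reads 5
#2 T1 reads 5
#3 T1 CAS(5→6) writes; counter now 6
#4 T1 reads 6
#5 T0 CAS(5→6) fails; counter now 6
#6 T1 CAS(6→7) writes; counter now 7
#7 T0 reads 7
#8 T1 reads 7
#9 T0 CAS(7→8) writes; counter now 8
#10 T1 CAS(7→8) fails; counter now 8
#11 T1 reads 8
#12 T0 reads 8
#13 T0 CAS(8→9) writes; counter now 9
#14 T0 reads 9
#15 T0 CAS(9→10) writes; counter now 10
#16 T1 CAS(8→9) fails; counter now 10
#17 T0 reads 10
#18 T0 CAS(10→11) writes; counter now 11
Mismatch at 16.

step = 16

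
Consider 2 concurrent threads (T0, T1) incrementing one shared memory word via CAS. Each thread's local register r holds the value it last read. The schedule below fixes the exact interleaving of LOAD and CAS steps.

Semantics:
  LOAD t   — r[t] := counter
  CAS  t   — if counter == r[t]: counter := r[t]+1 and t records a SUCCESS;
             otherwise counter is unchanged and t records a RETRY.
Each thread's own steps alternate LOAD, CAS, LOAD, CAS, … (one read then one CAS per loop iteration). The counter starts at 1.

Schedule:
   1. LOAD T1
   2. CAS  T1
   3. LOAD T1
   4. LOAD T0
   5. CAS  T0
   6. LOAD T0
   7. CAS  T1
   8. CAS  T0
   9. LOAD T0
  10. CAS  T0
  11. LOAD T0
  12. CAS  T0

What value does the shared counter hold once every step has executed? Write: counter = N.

counter = 6

[1] T1.load  rd  (counter 1, T1.r 1)
[2] T1.cas  hit  (counter 2, T1.r 1)
[3] T1.load  rd  (counter 2, T1.r 2)
[4] T0.load  rd  (counter 2, T0.r 2)
[5] T0.cas  hit  (counter 3, T0.r 2)
[6] T0.load  rd  (counter 3, T0.r 3)
[7] T1.cas  miss  (counter 3, T1.r 2)
[8] T0.cas  hit  (counter 4, T0.r 3)
[9] T0.load  rd  (counter 4, T0.r 4)
[10] T0.cas  hit  (counter 5, T0.r 4)
[11] T0.load  rd  (counter 5, T0.r 5)
[12] T0.cas  hit  (counter 6, T0.r 5)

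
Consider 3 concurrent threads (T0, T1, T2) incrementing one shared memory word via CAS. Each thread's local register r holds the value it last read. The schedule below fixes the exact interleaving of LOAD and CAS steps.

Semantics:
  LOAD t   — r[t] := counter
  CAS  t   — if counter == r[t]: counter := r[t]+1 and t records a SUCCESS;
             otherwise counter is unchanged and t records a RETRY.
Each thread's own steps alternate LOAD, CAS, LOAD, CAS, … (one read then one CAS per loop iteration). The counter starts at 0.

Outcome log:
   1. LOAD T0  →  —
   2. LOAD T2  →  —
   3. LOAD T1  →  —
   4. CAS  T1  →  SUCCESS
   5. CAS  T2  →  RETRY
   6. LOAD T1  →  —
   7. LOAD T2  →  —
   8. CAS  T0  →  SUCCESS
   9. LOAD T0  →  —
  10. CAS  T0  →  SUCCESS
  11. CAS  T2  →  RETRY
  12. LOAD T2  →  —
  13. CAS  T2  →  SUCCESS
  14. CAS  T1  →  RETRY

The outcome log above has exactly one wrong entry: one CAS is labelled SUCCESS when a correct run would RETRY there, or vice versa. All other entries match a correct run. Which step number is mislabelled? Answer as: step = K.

Re-executing:
1. LOAD T0 → mem=0 r[T0]=0 [LOAD]
2. LOAD T2 → mem=0 r[T2]=0 [LOAD]
3. LOAD T1 → mem=0 r[T1]=0 [LOAD]
4. CAS T1 → mem=1 r[T1]=0 [OK]
5. CAS T2 → mem=1 r[T2]=0 [RETRY]
6. LOAD T1 → mem=1 r[T1]=1 [LOAD]
7. LOAD T2 → mem=1 r[T2]=1 [LOAD]
8. CAS T0 → mem=1 r[T0]=0 [RETRY]
9. LOAD T0 → mem=1 r[T0]=1 [LOAD]
10. CAS T0 → mem=2 r[T0]=1 [OK]
11. CAS T2 → mem=2 r[T2]=1 [RETRY]
12. LOAD T2 → mem=2 r[T2]=2 [LOAD]
13. CAS T2 → mem=3 r[T2]=2 [OK]
14. CAS T1 → mem=3 r[T1]=1 [RETRY]
Mismatch at 8.

step = 8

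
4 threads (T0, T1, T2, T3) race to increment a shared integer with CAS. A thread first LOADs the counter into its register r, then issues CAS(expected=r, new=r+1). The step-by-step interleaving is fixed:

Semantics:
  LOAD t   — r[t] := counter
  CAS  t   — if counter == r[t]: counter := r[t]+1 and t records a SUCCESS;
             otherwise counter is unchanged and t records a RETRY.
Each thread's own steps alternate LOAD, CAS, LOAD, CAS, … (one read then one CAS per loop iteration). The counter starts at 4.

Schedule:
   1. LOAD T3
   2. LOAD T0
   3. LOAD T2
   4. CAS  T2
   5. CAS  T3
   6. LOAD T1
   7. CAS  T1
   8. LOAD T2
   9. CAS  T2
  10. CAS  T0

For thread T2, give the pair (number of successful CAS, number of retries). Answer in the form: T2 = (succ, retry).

step 1: T3 LOAD ⇒ load; ctr=4 reg=4
step 2: T0 LOAD ⇒ load; ctr=4 reg=4
step 3: T2 LOAD ⇒ load; ctr=4 reg=4
step 4: T2 CAS ⇒ ok; ctr=5 reg=4
step 5: T3 CAS ⇒ retry; ctr=5 reg=4
step 6: T1 LOAD ⇒ load; ctr=5 reg=5
step 7: T1 CAS ⇒ ok; ctr=6 reg=5
step 8: T2 LOAD ⇒ load; ctr=6 reg=6
step 9: T2 CAS ⇒ ok; ctr=7 reg=6
step 10: T0 CAS ⇒ retry; ctr=7 reg=4

T2 = (2, 0)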